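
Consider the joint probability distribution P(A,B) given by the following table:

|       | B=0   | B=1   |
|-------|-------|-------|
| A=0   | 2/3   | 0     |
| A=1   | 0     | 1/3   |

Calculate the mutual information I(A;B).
Marginal P(A) (row sums):
  P(A=0) = 2/3 + 0 = 2/3
  P(A=1) = 0 + 1/3 = 1/3
Marginal P(B) (column sums):
  P(B=0) = 2/3 + 0 = 2/3
  P(B=1) = 0 + 1/3 = 1/3

H(A) = -[(2/3)·log₂(2/3) + (1/3)·log₂(1/3)]
  = 0.3900 + 0.5283
  = 0.9183 bits
H(B) = -[(2/3)·log₂(2/3) + (1/3)·log₂(1/3)]
  = 0.3900 + 0.5283
  = 0.9183 bits
H(A,B) = -[(2/3)·log₂(2/3) + (1/3)·log₂(1/3)]
  = 0.3900 + 0.5283
  = 0.9183 bits

I(A;B) = H(A) + H(B) - H(A,B)
  = 0.9183 + 0.9183 - 0.9183
  = 0.9183 bits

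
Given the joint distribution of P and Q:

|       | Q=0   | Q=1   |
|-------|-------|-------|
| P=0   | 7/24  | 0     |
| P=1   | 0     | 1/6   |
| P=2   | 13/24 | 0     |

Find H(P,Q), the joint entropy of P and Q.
H(P,Q) = -Σ P(P,Q) log₂ P(P,Q), summed over the non-zero cells:
H(P,Q) = -[(7/24)·log₂(7/24) + (1/6)·log₂(1/6) + (13/24)·log₂(13/24)]
  = 0.5185 + 0.4308 + 0.4791
  = 1.4284 bits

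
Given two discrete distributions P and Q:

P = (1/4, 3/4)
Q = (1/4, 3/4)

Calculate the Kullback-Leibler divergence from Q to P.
D(P||Q) = Σ P(i) log₂(P(i)/Q(i))
  i=0: (1/4) × log₂((1/4)/(1/4)) = (1/4) × log₂(1) = 0.0000
  i=1: (3/4) × log₂((3/4)/(3/4)) = (3/4) × log₂(1) = 0.0000
D(P||Q) = 0.0000 + 0.0000
  = 0.0000 bits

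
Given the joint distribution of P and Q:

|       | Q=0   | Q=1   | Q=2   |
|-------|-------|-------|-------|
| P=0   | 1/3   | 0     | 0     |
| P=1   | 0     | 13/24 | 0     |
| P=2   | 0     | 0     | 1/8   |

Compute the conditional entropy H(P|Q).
Marginal P(Q) (column sums):
  P(Q=0) = 1/3 + 0 + 0 = 1/3
  P(Q=1) = 0 + 13/24 + 0 = 13/24
  P(Q=2) = 0 + 0 + 1/8 = 1/8

H(P|Q) = -Σ P(P,Q)·log₂ P(P|Q), where P(P|Q) = P(P,Q) / P(Q)
  (cells with P(P,Q) = 0 contribute 0)
  (P=0,Q=0): P(P|Q) = (1/3)/(1/3) = 1;  -(1/3)·log₂(1) = 0.0000
  (P=1,Q=1): P(P|Q) = (13/24)/(13/24) = 1;  -(13/24)·log₂(1) = 0.0000
  (P=2,Q=2): P(P|Q) = (1/8)/(1/8) = 1;  -(1/8)·log₂(1) = 0.0000
H(P|Q) = 0.0000 + 0.0000 + 0.0000
  = 0.0000 bits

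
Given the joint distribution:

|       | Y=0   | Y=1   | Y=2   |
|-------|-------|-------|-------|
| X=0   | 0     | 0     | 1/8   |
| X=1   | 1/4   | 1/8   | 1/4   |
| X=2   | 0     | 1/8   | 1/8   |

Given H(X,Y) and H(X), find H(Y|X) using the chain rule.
From the chain rule: H(X,Y) = H(X) + H(Y|X)
Therefore: H(Y|X) = H(X,Y) - H(X)

H(X,Y) = -[(1/8)·log₂(1/8) + (1/4)·log₂(1/4) + (1/8)·log₂(1/8) + (1/4)·log₂(1/4) + (1/8)·log₂(1/8) + (1/8)·log₂(1/8)]
  = 0.3750 + 0.5000 + 0.3750 + 0.5000 + 0.3750 + 0.3750
  = 2.5000 bits
Marginal P(X) (row sums):
  P(X=0) = 0 + 0 + 1/8 = 1/8
  P(X=1) = 1/4 + 1/8 + 1/4 = 5/8
  P(X=2) = 0 + 1/8 + 1/8 = 1/4
H(X) = -[(1/8)·log₂(1/8) + (5/8)·log₂(5/8) + (1/4)·log₂(1/4)]
  = 0.3750 + 0.4238 + 0.5000
  = 1.2988 bits

H(Y|X) = 2.5000 - 1.2988 = 1.2012 bits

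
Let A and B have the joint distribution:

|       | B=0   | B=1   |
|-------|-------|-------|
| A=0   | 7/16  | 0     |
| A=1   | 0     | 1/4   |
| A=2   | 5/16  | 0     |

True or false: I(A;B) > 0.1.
Marginal P(A) (row sums):
  P(A=0) = 7/16 + 0 = 7/16
  P(A=1) = 0 + 1/4 = 1/4
  P(A=2) = 5/16 + 0 = 5/16
Marginal P(B) (column sums):
  P(B=0) = 7/16 + 0 + 5/16 = 3/4
  P(B=1) = 0 + 1/4 + 0 = 1/4

H(A) = -[(7/16)·log₂(7/16) + (1/4)·log₂(1/4) + (5/16)·log₂(5/16)]
  = 0.5218 + 0.5000 + 0.5244
  = 1.5462 bits
H(B) = -[(3/4)·log₂(3/4) + (1/4)·log₂(1/4)]
  = 0.3113 + 0.5000
  = 0.8113 bits
H(A,B) = -[(7/16)·log₂(7/16) + (1/4)·log₂(1/4) + (5/16)·log₂(5/16)]
  = 0.5218 + 0.5000 + 0.5244
  = 1.5462 bits

I(A;B) = H(A) + H(B) - H(A,B)
  = 1.5462 + 0.8113 - 1.5462
  = 0.8113 bits

True. I(A;B) = 0.8113 bits, which is > 0.1 bits.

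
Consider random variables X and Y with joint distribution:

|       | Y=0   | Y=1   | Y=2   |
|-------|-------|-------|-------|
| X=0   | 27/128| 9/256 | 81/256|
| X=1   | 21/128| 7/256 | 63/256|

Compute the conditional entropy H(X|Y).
Marginal P(Y) (column sums):
  P(Y=0) = 27/128 + 21/128 = 3/8
  P(Y=1) = 9/256 + 7/256 = 1/16
  P(Y=2) = 81/256 + 63/256 = 9/16

H(X|Y) = -Σ P(X,Y)·log₂ P(X|Y), where P(X|Y) = P(X,Y) / P(Y)
  (X=0,Y=0): P(X|Y) = (27/128)/(3/8) = 9/16;  -(27/128)·log₂(9/16) = 0.1751
  (X=0,Y=1): P(X|Y) = (9/256)/(1/16) = 9/16;  -(9/256)·log₂(9/16) = 0.0292
  (X=0,Y=2): P(X|Y) = (81/256)/(9/16) = 9/16;  -(81/256)·log₂(9/16) = 0.2626
  (X=1,Y=0): P(X|Y) = (21/128)/(3/8) = 7/16;  -(21/128)·log₂(7/16) = 0.1957
  (X=1,Y=1): P(X|Y) = (7/256)/(1/16) = 7/16;  -(7/256)·log₂(7/16) = 0.0326
  (X=1,Y=2): P(X|Y) = (63/256)/(9/16) = 7/16;  -(63/256)·log₂(7/16) = 0.2935
H(X|Y) = 0.1751 + 0.0292 + 0.2626 + 0.1957 + 0.0326 + 0.2935
  = 0.9887 bits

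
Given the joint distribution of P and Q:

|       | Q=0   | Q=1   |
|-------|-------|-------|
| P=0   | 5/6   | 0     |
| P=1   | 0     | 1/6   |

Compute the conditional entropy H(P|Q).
Marginal P(Q) (column sums):
  P(Q=0) = 5/6 + 0 = 5/6
  P(Q=1) = 0 + 1/6 = 1/6

H(P|Q) = -Σ P(P,Q)·log₂ P(P|Q), where P(P|Q) = P(P,Q) / P(Q)
  (cells with P(P,Q) = 0 contribute 0)
  (P=0,Q=0): P(P|Q) = (5/6)/(5/6) = 1;  -(5/6)·log₂(1) = 0.0000
  (P=1,Q=1): P(P|Q) = (1/6)/(1/6) = 1;  -(1/6)·log₂(1) = 0.0000
H(P|Q) = 0.0000 + 0.0000
  = 0.0000 bits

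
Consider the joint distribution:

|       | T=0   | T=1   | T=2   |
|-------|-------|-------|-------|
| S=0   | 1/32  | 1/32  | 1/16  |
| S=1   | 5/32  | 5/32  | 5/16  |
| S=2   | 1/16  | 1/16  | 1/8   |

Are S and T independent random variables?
Marginal P(S) (row sums):
  P(S=0) = 1/32 + 1/32 + 1/16 = 1/8
  P(S=1) = 5/32 + 5/32 + 5/16 = 5/8
  P(S=2) = 1/16 + 1/16 + 1/8 = 1/4
Marginal P(T) (column sums):
  P(T=0) = 1/32 + 5/32 + 1/16 = 1/4
  P(T=1) = 1/32 + 5/32 + 1/16 = 1/4
  P(T=2) = 1/16 + 5/16 + 1/8 = 1/2

S and T are independent iff P(S=i,T=j) = P(S=i)·P(T=j) for every cell.
  P(S=0)·P(T=0) = 1/8 × 1/4 = 1/32 = P(S=0,T=0) ✓
  P(S=0)·P(T=1) = 1/8 × 1/4 = 1/32 = P(S=0,T=1) ✓
  P(S=0)·P(T=2) = 1/8 × 1/2 = 1/16 = P(S=0,T=2) ✓
  P(S=1)·P(T=0) = 5/8 × 1/4 = 5/32 = P(S=1,T=0) ✓
  P(S=1)·P(T=1) = 5/8 × 1/4 = 5/32 = P(S=1,T=1) ✓
  P(S=1)·P(T=2) = 5/8 × 1/2 = 5/16 = P(S=1,T=2) ✓
  P(S=2)·P(T=0) = 1/4 × 1/4 = 1/16 = P(S=2,T=0) ✓
  P(S=2)·P(T=1) = 1/4 × 1/4 = 1/16 = P(S=2,T=1) ✓
  P(S=2)·P(T=2) = 1/4 × 1/2 = 1/8 = P(S=2,T=2) ✓

Yes, S and T are independent: every cell factors, so I(S;T) = 0 bits.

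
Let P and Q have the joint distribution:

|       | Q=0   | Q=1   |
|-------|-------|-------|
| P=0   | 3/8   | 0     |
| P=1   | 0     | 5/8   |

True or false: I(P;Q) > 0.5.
Marginal P(P) (row sums):
  P(P=0) = 3/8 + 0 = 3/8
  P(P=1) = 0 + 5/8 = 5/8
Marginal P(Q) (column sums):
  P(Q=0) = 3/8 + 0 = 3/8
  P(Q=1) = 0 + 5/8 = 5/8

H(P) = -[(3/8)·log₂(3/8) + (5/8)·log₂(5/8)]
  = 0.5306 + 0.4238
  = 0.9544 bits
H(Q) = -[(3/8)·log₂(3/8) + (5/8)·log₂(5/8)]
  = 0.5306 + 0.4238
  = 0.9544 bits
H(P,Q) = -[(3/8)·log₂(3/8) + (5/8)·log₂(5/8)]
  = 0.5306 + 0.4238
  = 0.9544 bits

I(P;Q) = H(P) + H(Q) - H(P,Q)
  = 0.9544 + 0.9544 - 0.9544
  = 0.9544 bits

True. I(P;Q) = 0.9544 bits, which is > 0.5 bits.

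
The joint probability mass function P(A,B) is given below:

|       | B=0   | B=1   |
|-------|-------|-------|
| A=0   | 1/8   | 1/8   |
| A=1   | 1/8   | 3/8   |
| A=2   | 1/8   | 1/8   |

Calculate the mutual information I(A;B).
Marginal P(A) (row sums):
  P(A=0) = 1/8 + 1/8 = 1/4
  P(A=1) = 1/8 + 3/8 = 1/2
  P(A=2) = 1/8 + 1/8 = 1/4
Marginal P(B) (column sums):
  P(B=0) = 1/8 + 1/8 + 1/8 = 3/8
  P(B=1) = 1/8 + 3/8 + 1/8 = 5/8

H(A) = -[(1/4)·log₂(1/4) + (1/2)·log₂(1/2) + (1/4)·log₂(1/4)]
  = 0.5000 + 0.5000 + 0.5000
  = 1.5000 bits
H(B) = -[(3/8)·log₂(3/8) + (5/8)·log₂(5/8)]
  = 0.5306 + 0.4238
  = 0.9544 bits
H(A,B) = -[(1/8)·log₂(1/8) + (1/8)·log₂(1/8) + (1/8)·log₂(1/8) + (3/8)·log₂(3/8) + (1/8)·log₂(1/8) + (1/8)·log₂(1/8)]
  = 0.3750 + 0.3750 + 0.3750 + 0.5306 + 0.3750 + 0.3750
  = 2.4056 bits

I(A;B) = H(A) + H(B) - H(A,B)
  = 1.5000 + 0.9544 - 2.4056
  = 0.0488 bits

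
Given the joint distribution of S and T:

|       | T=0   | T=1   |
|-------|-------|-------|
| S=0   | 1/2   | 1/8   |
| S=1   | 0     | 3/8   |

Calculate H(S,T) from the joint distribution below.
H(S,T) = -Σ P(S,T) log₂ P(S,T), summed over the non-zero cells:
H(S,T) = -[(1/2)·log₂(1/2) + (1/8)·log₂(1/8) + (3/8)·log₂(3/8)]
  = 0.5000 + 0.3750 + 0.5306
  = 1.4056 bits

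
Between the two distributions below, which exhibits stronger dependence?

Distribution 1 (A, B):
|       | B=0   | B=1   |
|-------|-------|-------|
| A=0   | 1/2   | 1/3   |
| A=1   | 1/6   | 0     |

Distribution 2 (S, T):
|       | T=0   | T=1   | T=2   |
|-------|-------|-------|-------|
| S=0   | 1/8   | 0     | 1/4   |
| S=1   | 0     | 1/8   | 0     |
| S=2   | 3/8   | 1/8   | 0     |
Distribution 1 (A, B):
Marginal P(A) (row sums):
  P(A=0) = 1/2 + 1/3 = 5/6
  P(A=1) = 1/6 + 0 = 1/6
Marginal P(B) (column sums):
  P(B=0) = 1/2 + 1/6 = 2/3
  P(B=1) = 1/3 + 0 = 1/3

H(A) = -[(5/6)·log₂(5/6) + (1/6)·log₂(1/6)]
  = 0.2192 + 0.4308
  = 0.6500 bits
H(B) = -[(2/3)·log₂(2/3) + (1/3)·log₂(1/3)]
  = 0.3900 + 0.5283
  = 0.9183 bits
H(A,B) = -[(1/2)·log₂(1/2) + (1/3)·log₂(1/3) + (1/6)·log₂(1/6)]
  = 0.5000 + 0.5283 + 0.4308
  = 1.4591 bits

I(A;B) = H(A) + H(B) - H(A,B)
  = 0.6500 + 0.9183 - 1.4591
  = 0.1092 bits

Distribution 2 (S, T):
Marginal P(S) (row sums):
  P(S=0) = 1/8 + 0 + 1/4 = 3/8
  P(S=1) = 0 + 1/8 + 0 = 1/8
  P(S=2) = 3/8 + 1/8 + 0 = 1/2
Marginal P(T) (column sums):
  P(T=0) = 1/8 + 0 + 3/8 = 1/2
  P(T=1) = 0 + 1/8 + 1/8 = 1/4
  P(T=2) = 1/4 + 0 + 0 = 1/4

H(S) = -[(3/8)·log₂(3/8) + (1/8)·log₂(1/8) + (1/2)·log₂(1/2)]
  = 0.5306 + 0.3750 + 0.5000
  = 1.4056 bits
H(T) = -[(1/2)·log₂(1/2) + (1/4)·log₂(1/4) + (1/4)·log₂(1/4)]
  = 0.5000 + 0.5000 + 0.5000
  = 1.5000 bits
H(S,T) = -[(1/8)·log₂(1/8) + (1/4)·log₂(1/4) + (1/8)·log₂(1/8) + (3/8)·log₂(3/8) + (1/8)·log₂(1/8)]
  = 0.3750 + 0.5000 + 0.3750 + 0.5306 + 0.3750
  = 2.1556 bits

I(S;T) = H(S) + H(T) - H(S,T)
  = 1.4056 + 1.5000 - 2.1556
  = 0.7500 bits

I(S;T) = 0.7500 bits > I(A;B) = 0.1092 bits, so (S, T) has the higher mutual information (stronger dependence).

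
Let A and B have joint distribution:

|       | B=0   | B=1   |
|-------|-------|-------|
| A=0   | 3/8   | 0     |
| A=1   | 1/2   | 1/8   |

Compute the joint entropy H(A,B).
H(A,B) = -Σ P(A,B) log₂ P(A,B), summed over the non-zero cells:
H(A,B) = -[(3/8)·log₂(3/8) + (1/2)·log₂(1/2) + (1/8)·log₂(1/8)]
  = 0.5306 + 0.5000 + 0.3750
  = 1.4056 bits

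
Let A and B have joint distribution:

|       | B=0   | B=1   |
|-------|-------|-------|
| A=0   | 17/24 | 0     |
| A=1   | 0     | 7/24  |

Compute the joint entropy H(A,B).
H(A,B) = -Σ P(A,B) log₂ P(A,B), summed over the non-zero cells:
H(A,B) = -[(17/24)·log₂(17/24) + (7/24)·log₂(7/24)]
  = 0.3524 + 0.5185
  = 0.8709 bits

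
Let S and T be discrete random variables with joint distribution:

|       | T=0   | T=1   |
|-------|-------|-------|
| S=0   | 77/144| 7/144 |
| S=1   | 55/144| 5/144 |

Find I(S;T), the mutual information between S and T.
Marginal P(S) (row sums):
  P(S=0) = 77/144 + 7/144 = 7/12
  P(S=1) = 55/144 + 5/144 = 5/12
Marginal P(T) (column sums):
  P(T=0) = 77/144 + 55/144 = 11/12
  P(T=1) = 7/144 + 5/144 = 1/12

H(S) = -[(7/12)·log₂(7/12) + (5/12)·log₂(5/12)]
  = 0.4536 + 0.5263
  = 0.9799 bits
H(T) = -[(11/12)·log₂(11/12) + (1/12)·log₂(1/12)]
  = 0.1151 + 0.2987
  = 0.4138 bits
H(S,T) = -[(77/144)·log₂(77/144) + (7/144)·log₂(7/144) + (55/144)·log₂(55/144) + (5/144)·log₂(5/144)]
  = 0.4829 + 0.2121 + 0.5304 + 0.1683
  = 1.3937 bits

I(S;T) = H(S) + H(T) - H(S,T)
  = 0.9799 + 0.4138 - 1.3937
  = 0.0000 bits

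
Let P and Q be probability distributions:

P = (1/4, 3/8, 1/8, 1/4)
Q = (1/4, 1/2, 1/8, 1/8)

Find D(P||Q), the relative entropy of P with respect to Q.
D(P||Q) = Σ P(i) log₂(P(i)/Q(i))
  i=0: (1/4) × log₂((1/4)/(1/4)) = (1/4) × log₂(1) = 0.0000
  i=1: (3/8) × log₂((3/8)/(1/2)) = (3/8) × log₂(3/4) = -0.1556
  i=2: (1/8) × log₂((1/8)/(1/8)) = (1/8) × log₂(1) = 0.0000
  i=3: (1/4) × log₂((1/4)/(1/8)) = (1/4) × log₂(2) = 0.2500
D(P||Q) = 0.0000 - 0.1556 + 0.0000 + 0.2500
  = 0.0944 bits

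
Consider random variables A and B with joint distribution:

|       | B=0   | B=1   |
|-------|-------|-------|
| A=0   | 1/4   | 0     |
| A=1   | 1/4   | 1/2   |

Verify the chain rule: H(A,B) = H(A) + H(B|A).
Left side:
H(A,B) = -[(1/4)·log₂(1/4) + (1/4)·log₂(1/4) + (1/2)·log₂(1/2)]
  = 0.5000 + 0.5000 + 0.5000
  = 1.5000 bits

Right side:
Marginal P(A) (row sums):
  P(A=0) = 1/4 + 0 = 1/4
  P(A=1) = 1/4 + 1/2 = 3/4
H(A) = -[(1/4)·log₂(1/4) + (3/4)·log₂(3/4)]
  = 0.5000 + 0.3113
  = 0.8113 bits
H(B|A) = -Σ P(A,B)·log₂ P(B|A), where P(B|A) = P(A,B) / P(A)
  (cells with P(A,B) = 0 contribute 0)
  (A=0,B=0): P(B|A) = (1/4)/(1/4) = 1;  -(1/4)·log₂(1) = 0.0000
  (A=1,B=0): P(B|A) = (1/4)/(3/4) = 1/3;  -(1/4)·log₂(1/3) = 0.3962
  (A=1,B=1): P(B|A) = (1/2)/(3/4) = 2/3;  -(1/2)·log₂(2/3) = 0.2925
H(B|A) = 0.0000 + 0.3962 + 0.2925
  = 0.6887 bits
H(A) + H(B|A) = 0.8113 + 0.6887 = 1.5000 bits

Both sides equal 1.5000 bits, so the chain rule holds ✓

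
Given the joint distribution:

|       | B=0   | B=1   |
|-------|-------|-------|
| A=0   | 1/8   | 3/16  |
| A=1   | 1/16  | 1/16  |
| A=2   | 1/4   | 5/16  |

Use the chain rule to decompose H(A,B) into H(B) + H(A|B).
By the chain rule: H(A,B) = H(B) + H(A|B)

Marginal P(B) (column sums):
  P(B=0) = 1/8 + 1/16 + 1/4 = 7/16
  P(B=1) = 3/16 + 1/16 + 5/16 = 9/16
H(B) = -[(7/16)·log₂(7/16) + (9/16)·log₂(9/16)]
  = 0.5218 + 0.4669
  = 0.9887 bits
H(A|B) = -Σ P(A,B)·log₂ P(A|B), where P(A|B) = P(A,B) / P(B)
  (A=0,B=0): P(A|B) = (1/8)/(7/16) = 2/7;  -(1/8)·log₂(2/7) = 0.2259
  (A=0,B=1): P(A|B) = (3/16)/(9/16) = 1/3;  -(3/16)·log₂(1/3) = 0.2972
  (A=1,B=0): P(A|B) = (1/16)/(7/16) = 1/7;  -(1/16)·log₂(1/7) = 0.1755
  (A=1,B=1): P(A|B) = (1/16)/(9/16) = 1/9;  -(1/16)·log₂(1/9) = 0.1981
  (A=2,B=0): P(A|B) = (1/4)/(7/16) = 4/7;  -(1/4)·log₂(4/7) = 0.2018
  (A=2,B=1): P(A|B) = (5/16)/(9/16) = 5/9;  -(5/16)·log₂(5/9) = 0.2650
H(A|B) = 0.2259 + 0.2972 + 0.1755 + 0.1981 + 0.2018 + 0.2650
  = 1.3635 bits

H(A,B) = H(B) + H(A|B) = 0.9887 + 1.3635 = 2.3522 bits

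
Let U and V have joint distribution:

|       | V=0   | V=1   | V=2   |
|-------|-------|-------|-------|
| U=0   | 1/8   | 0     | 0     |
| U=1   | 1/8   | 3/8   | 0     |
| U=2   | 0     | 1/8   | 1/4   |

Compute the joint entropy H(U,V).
H(U,V) = -Σ P(U,V) log₂ P(U,V), summed over the non-zero cells:
H(U,V) = -[(1/8)·log₂(1/8) + (1/8)·log₂(1/8) + (3/8)·log₂(3/8) + (1/8)·log₂(1/8) + (1/4)·log₂(1/4)]
  = 0.3750 + 0.3750 + 0.5306 + 0.3750 + 0.5000
  = 2.1556 bits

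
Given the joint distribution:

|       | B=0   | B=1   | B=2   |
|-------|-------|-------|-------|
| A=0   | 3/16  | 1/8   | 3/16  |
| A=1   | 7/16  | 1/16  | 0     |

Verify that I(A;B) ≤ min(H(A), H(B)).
Marginal P(A) (row sums):
  P(A=0) = 3/16 + 1/8 + 3/16 = 1/2
  P(A=1) = 7/16 + 1/16 + 0 = 1/2
Marginal P(B) (column sums):
  P(B=0) = 3/16 + 7/16 = 5/8
  P(B=1) = 1/8 + 1/16 = 3/16
  P(B=2) = 3/16 + 0 = 3/16

H(A) = -[(1/2)·log₂(1/2) + (1/2)·log₂(1/2)]
  = 0.5000 + 0.5000
  = 1.0000 bits
H(B) = -[(5/8)·log₂(5/8) + (3/16)·log₂(3/16) + (3/16)·log₂(3/16)]
  = 0.4238 + 0.4528 + 0.4528
  = 1.3294 bits
H(A,B) = -[(3/16)·log₂(3/16) + (1/8)·log₂(1/8) + (3/16)·log₂(3/16) + (7/16)·log₂(7/16) + (1/16)·log₂(1/16)]
  = 0.4528 + 0.3750 + 0.4528 + 0.5218 + 0.2500
  = 2.0524 bits

I(A;B) = H(A) + H(B) - H(A,B)
  = 1.0000 + 1.3294 - 2.0524
  = 0.2770 bits

min(H(A), H(B)) = min(1.0000, 1.3294) = 1.0000 bits
Since 0.2770 ≤ 1.0000, the bound is satisfied ✓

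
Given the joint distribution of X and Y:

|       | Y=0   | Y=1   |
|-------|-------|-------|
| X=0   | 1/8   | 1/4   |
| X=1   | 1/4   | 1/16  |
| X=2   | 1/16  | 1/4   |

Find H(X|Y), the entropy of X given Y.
Marginal P(Y) (column sums):
  P(Y=0) = 1/8 + 1/4 + 1/16 = 7/16
  P(Y=1) = 1/4 + 1/16 + 1/4 = 9/16

H(X|Y) = -Σ P(X,Y)·log₂ P(X|Y), where P(X|Y) = P(X,Y) / P(Y)
  (X=0,Y=0): P(X|Y) = (1/8)/(7/16) = 2/7;  -(1/8)·log₂(2/7) = 0.2259
  (X=0,Y=1): P(X|Y) = (1/4)/(9/16) = 4/9;  -(1/4)·log₂(4/9) = 0.2925
  (X=1,Y=0): P(X|Y) = (1/4)/(7/16) = 4/7;  -(1/4)·log₂(4/7) = 0.2018
  (X=1,Y=1): P(X|Y) = (1/16)/(9/16) = 1/9;  -(1/16)·log₂(1/9) = 0.1981
  (X=2,Y=0): P(X|Y) = (1/16)/(7/16) = 1/7;  -(1/16)·log₂(1/7) = 0.1755
  (X=2,Y=1): P(X|Y) = (1/4)/(9/16) = 4/9;  -(1/4)·log₂(4/9) = 0.2925
H(X|Y) = 0.2259 + 0.2925 + 0.2018 + 0.1981 + 0.1755 + 0.2925
  = 1.3863 bits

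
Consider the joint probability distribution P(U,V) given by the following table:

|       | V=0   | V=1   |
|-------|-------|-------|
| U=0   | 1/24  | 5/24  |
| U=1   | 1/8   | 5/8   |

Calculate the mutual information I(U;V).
Marginal P(U) (row sums):
  P(U=0) = 1/24 + 5/24 = 1/4
  P(U=1) = 1/8 + 5/8 = 3/4
Marginal P(V) (column sums):
  P(V=0) = 1/24 + 1/8 = 1/6
  P(V=1) = 5/24 + 5/8 = 5/6

H(U) = -[(1/4)·log₂(1/4) + (3/4)·log₂(3/4)]
  = 0.5000 + 0.3113
  = 0.8113 bits
H(V) = -[(1/6)·log₂(1/6) + (5/6)·log₂(5/6)]
  = 0.4308 + 0.2192
  = 0.6500 bits
H(U,V) = -[(1/24)·log₂(1/24) + (5/24)·log₂(5/24) + (1/8)·log₂(1/8) + (5/8)·log₂(5/8)]
  = 0.1910 + 0.4715 + 0.3750 + 0.4238
  = 1.4613 bits

I(U;V) = H(U) + H(V) - H(U,V)
  = 0.8113 + 0.6500 - 1.4613
  = 0.0000 bits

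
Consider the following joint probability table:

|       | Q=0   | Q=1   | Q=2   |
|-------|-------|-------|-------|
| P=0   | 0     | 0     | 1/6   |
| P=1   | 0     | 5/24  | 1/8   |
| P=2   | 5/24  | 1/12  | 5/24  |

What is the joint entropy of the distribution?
H(P,Q) = -Σ P(P,Q) log₂ P(P,Q), summed over the non-zero cells:
H(P,Q) = -[(1/6)·log₂(1/6) + (5/24)·log₂(5/24) + (1/8)·log₂(1/8) + (5/24)·log₂(5/24) + (1/12)·log₂(1/12) + (5/24)·log₂(5/24)]
  = 0.4308 + 0.4715 + 0.3750 + 0.4715 + 0.2987 + 0.4715
  = 2.5190 bits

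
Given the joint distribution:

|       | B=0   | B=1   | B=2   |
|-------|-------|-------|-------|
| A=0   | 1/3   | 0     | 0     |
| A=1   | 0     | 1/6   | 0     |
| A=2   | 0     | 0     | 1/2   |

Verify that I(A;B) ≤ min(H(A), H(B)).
Marginal P(A) (row sums):
  P(A=0) = 1/3 + 0 + 0 = 1/3
  P(A=1) = 0 + 1/6 + 0 = 1/6
  P(A=2) = 0 + 0 + 1/2 = 1/2
Marginal P(B) (column sums):
  P(B=0) = 1/3 + 0 + 0 = 1/3
  P(B=1) = 0 + 1/6 + 0 = 1/6
  P(B=2) = 0 + 0 + 1/2 = 1/2

H(A) = -[(1/3)·log₂(1/3) + (1/6)·log₂(1/6) + (1/2)·log₂(1/2)]
  = 0.5283 + 0.4308 + 0.5000
  = 1.4591 bits
H(B) = -[(1/3)·log₂(1/3) + (1/6)·log₂(1/6) + (1/2)·log₂(1/2)]
  = 0.5283 + 0.4308 + 0.5000
  = 1.4591 bits
H(A,B) = -[(1/3)·log₂(1/3) + (1/6)·log₂(1/6) + (1/2)·log₂(1/2)]
  = 0.5283 + 0.4308 + 0.5000
  = 1.4591 bits

I(A;B) = H(A) + H(B) - H(A,B)
  = 1.4591 + 1.4591 - 1.4591
  = 1.4591 bits

min(H(A), H(B)) = min(1.4591, 1.4591) = 1.4591 bits
Since 1.4591 ≤ 1.4591, the bound is satisfied ✓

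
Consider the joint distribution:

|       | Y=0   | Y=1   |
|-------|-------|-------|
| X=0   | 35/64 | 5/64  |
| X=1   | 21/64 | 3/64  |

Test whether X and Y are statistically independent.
Marginal P(X) (row sums):
  P(X=0) = 35/64 + 5/64 = 5/8
  P(X=1) = 21/64 + 3/64 = 3/8
Marginal P(Y) (column sums):
  P(Y=0) = 35/64 + 21/64 = 7/8
  P(Y=1) = 5/64 + 3/64 = 1/8

X and Y are independent iff P(X=i,Y=j) = P(X=i)·P(Y=j) for every cell.
  P(X=0)·P(Y=0) = 5/8 × 7/8 = 35/64 = P(X=0,Y=0) ✓
  P(X=0)·P(Y=1) = 5/8 × 1/8 = 5/64 = P(X=0,Y=1) ✓
  P(X=1)·P(Y=0) = 3/8 × 7/8 = 21/64 = P(X=1,Y=0) ✓
  P(X=1)·P(Y=1) = 3/8 × 1/8 = 3/64 = P(X=1,Y=1) ✓

Yes, X and Y are independent: every cell factors, so I(X;Y) = 0 bits.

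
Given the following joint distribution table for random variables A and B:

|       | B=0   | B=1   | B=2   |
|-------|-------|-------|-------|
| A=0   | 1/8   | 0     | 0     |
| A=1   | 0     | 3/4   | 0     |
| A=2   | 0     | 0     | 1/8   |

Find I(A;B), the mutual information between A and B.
Marginal P(A) (row sums):
  P(A=0) = 1/8 + 0 + 0 = 1/8
  P(A=1) = 0 + 3/4 + 0 = 3/4
  P(A=2) = 0 + 0 + 1/8 = 1/8
Marginal P(B) (column sums):
  P(B=0) = 1/8 + 0 + 0 = 1/8
  P(B=1) = 0 + 3/4 + 0 = 3/4
  P(B=2) = 0 + 0 + 1/8 = 1/8

H(A) = -[(1/8)·log₂(1/8) + (3/4)·log₂(3/4) + (1/8)·log₂(1/8)]
  = 0.3750 + 0.3113 + 0.3750
  = 1.0613 bits
H(B) = -[(1/8)·log₂(1/8) + (3/4)·log₂(3/4) + (1/8)·log₂(1/8)]
  = 0.3750 + 0.3113 + 0.3750
  = 1.0613 bits
H(A,B) = -[(1/8)·log₂(1/8) + (3/4)·log₂(3/4) + (1/8)·log₂(1/8)]
  = 0.3750 + 0.3113 + 0.3750
  = 1.0613 bits

I(A;B) = H(A) + H(B) - H(A,B)
  = 1.0613 + 1.0613 - 1.0613
  = 1.0613 bits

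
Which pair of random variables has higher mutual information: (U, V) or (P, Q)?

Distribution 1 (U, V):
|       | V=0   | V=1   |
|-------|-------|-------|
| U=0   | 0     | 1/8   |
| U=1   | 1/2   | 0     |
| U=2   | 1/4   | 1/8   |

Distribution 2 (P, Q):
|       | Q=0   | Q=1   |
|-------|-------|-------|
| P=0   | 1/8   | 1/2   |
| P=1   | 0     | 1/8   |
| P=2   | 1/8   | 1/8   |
Distribution 1 (U, V):
Marginal P(U) (row sums):
  P(U=0) = 0 + 1/8 = 1/8
  P(U=1) = 1/2 + 0 = 1/2
  P(U=2) = 1/4 + 1/8 = 3/8
Marginal P(V) (column sums):
  P(V=0) = 0 + 1/2 + 1/4 = 3/4
  P(V=1) = 1/8 + 0 + 1/8 = 1/4

H(U) = -[(1/8)·log₂(1/8) + (1/2)·log₂(1/2) + (3/8)·log₂(3/8)]
  = 0.3750 + 0.5000 + 0.5306
  = 1.4056 bits
H(V) = -[(3/4)·log₂(3/4) + (1/4)·log₂(1/4)]
  = 0.3113 + 0.5000
  = 0.8113 bits
H(U,V) = -[(1/8)·log₂(1/8) + (1/2)·log₂(1/2) + (1/4)·log₂(1/4) + (1/8)·log₂(1/8)]
  = 0.3750 + 0.5000 + 0.5000 + 0.3750
  = 1.7500 bits

I(U;V) = H(U) + H(V) - H(U,V)
  = 1.4056 + 0.8113 - 1.7500
  = 0.4669 bits

Distribution 2 (P, Q):
Marginal P(P) (row sums):
  P(P=0) = 1/8 + 1/2 = 5/8
  P(P=1) = 0 + 1/8 = 1/8
  P(P=2) = 1/8 + 1/8 = 1/4
Marginal P(Q) (column sums):
  P(Q=0) = 1/8 + 0 + 1/8 = 1/4
  P(Q=1) = 1/2 + 1/8 + 1/8 = 3/4

H(P) = -[(5/8)·log₂(5/8) + (1/8)·log₂(1/8) + (1/4)·log₂(1/4)]
  = 0.4238 + 0.3750 + 0.5000
  = 1.2988 bits
H(Q) = -[(1/4)·log₂(1/4) + (3/4)·log₂(3/4)]
  = 0.5000 + 0.3113
  = 0.8113 bits
H(P,Q) = -[(1/8)·log₂(1/8) + (1/2)·log₂(1/2) + (1/8)·log₂(1/8) + (1/8)·log₂(1/8) + (1/8)·log₂(1/8)]
  = 0.3750 + 0.5000 + 0.3750 + 0.3750 + 0.3750
  = 2.0000 bits

I(P;Q) = H(P) + H(Q) - H(P,Q)
  = 1.2988 + 0.8113 - 2.0000
  = 0.1101 bits

I(U;V) = 0.4669 bits > I(P;Q) = 0.1101 bits, so (U, V) has the higher mutual information (stronger dependence).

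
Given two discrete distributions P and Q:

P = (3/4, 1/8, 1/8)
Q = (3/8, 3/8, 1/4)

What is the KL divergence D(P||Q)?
D(P||Q) = Σ P(i) log₂(P(i)/Q(i))
  i=0: (3/4) × log₂((3/4)/(3/8)) = (3/4) × log₂(2) = 0.7500
  i=1: (1/8) × log₂((1/8)/(3/8)) = (1/8) × log₂(1/3) = -0.1981
  i=2: (1/8) × log₂((1/8)/(1/4)) = (1/8) × log₂(1/2) = -0.1250
D(P||Q) = 0.7500 - 0.1981 - 0.1250
  = 0.4269 bits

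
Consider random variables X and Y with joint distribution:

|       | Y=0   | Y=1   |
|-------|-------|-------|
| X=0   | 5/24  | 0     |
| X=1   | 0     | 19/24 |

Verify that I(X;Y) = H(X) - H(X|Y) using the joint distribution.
Left side, from I(X;Y) = H(X) + H(Y) - H(X,Y):
Marginal P(X) (row sums):
  P(X=0) = 5/24 + 0 = 5/24
  P(X=1) = 0 + 19/24 = 19/24
Marginal P(Y) (column sums):
  P(Y=0) = 5/24 + 0 = 5/24
  P(Y=1) = 0 + 19/24 = 19/24

H(X) = -[(5/24)·log₂(5/24) + (19/24)·log₂(19/24)]
  = 0.4715 + 0.2668
  = 0.7383 bits
H(Y) = -[(5/24)·log₂(5/24) + (19/24)·log₂(19/24)]
  = 0.4715 + 0.2668
  = 0.7383 bits
H(X,Y) = -[(5/24)·log₂(5/24) + (19/24)·log₂(19/24)]
  = 0.4715 + 0.2668
  = 0.7383 bits

I(X;Y) = H(X) + H(Y) - H(X,Y)
  = 0.7383 + 0.7383 - 0.7383
  = 0.7383 bits

Right side, with H(X|Y) computed directly from the conditional probabilities:
H(X|Y) = -Σ P(X,Y)·log₂ P(X|Y), where P(X|Y) = P(X,Y) / P(Y)
  (cells with P(X,Y) = 0 contribute 0)
  (X=0,Y=0): P(X|Y) = (5/24)/(5/24) = 1;  -(5/24)·log₂(1) = 0.0000
  (X=1,Y=1): P(X|Y) = (19/24)/(19/24) = 1;  -(19/24)·log₂(1) = 0.0000
H(X|Y) = 0.0000 + 0.0000
  = 0.0000 bits
H(X) - H(X|Y) = 0.7383 - 0.0000 = 0.7383 bits

Both sides equal 0.7383 bits, so I(X;Y) = H(X) - H(X|Y) ✓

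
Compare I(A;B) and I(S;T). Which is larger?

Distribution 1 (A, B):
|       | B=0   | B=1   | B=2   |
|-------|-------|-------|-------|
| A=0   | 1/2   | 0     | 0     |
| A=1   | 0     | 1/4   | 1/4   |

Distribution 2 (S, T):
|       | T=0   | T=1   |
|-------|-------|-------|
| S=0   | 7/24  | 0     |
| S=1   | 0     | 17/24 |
Distribution 1 (A, B):
Marginal P(A) (row sums):
  P(A=0) = 1/2 + 0 + 0 = 1/2
  P(A=1) = 0 + 1/4 + 1/4 = 1/2
Marginal P(B) (column sums):
  P(B=0) = 1/2 + 0 = 1/2
  P(B=1) = 0 + 1/4 = 1/4
  P(B=2) = 0 + 1/4 = 1/4

H(A) = -[(1/2)·log₂(1/2) + (1/2)·log₂(1/2)]
  = 0.5000 + 0.5000
  = 1.0000 bits
H(B) = -[(1/2)·log₂(1/2) + (1/4)·log₂(1/4) + (1/4)·log₂(1/4)]
  = 0.5000 + 0.5000 + 0.5000
  = 1.5000 bits
H(A,B) = -[(1/2)·log₂(1/2) + (1/4)·log₂(1/4) + (1/4)·log₂(1/4)]
  = 0.5000 + 0.5000 + 0.5000
  = 1.5000 bits

I(A;B) = H(A) + H(B) - H(A,B)
  = 1.0000 + 1.5000 - 1.5000
  = 1.0000 bits

Distribution 2 (S, T):
Marginal P(S) (row sums):
  P(S=0) = 7/24 + 0 = 7/24
  P(S=1) = 0 + 17/24 = 17/24
Marginal P(T) (column sums):
  P(T=0) = 7/24 + 0 = 7/24
  P(T=1) = 0 + 17/24 = 17/24

H(S) = -[(7/24)·log₂(7/24) + (17/24)·log₂(17/24)]
  = 0.5185 + 0.3524
  = 0.8709 bits
H(T) = -[(7/24)·log₂(7/24) + (17/24)·log₂(17/24)]
  = 0.5185 + 0.3524
  = 0.8709 bits
H(S,T) = -[(7/24)·log₂(7/24) + (17/24)·log₂(17/24)]
  = 0.5185 + 0.3524
  = 0.8709 bits

I(S;T) = H(S) + H(T) - H(S,T)
  = 0.8709 + 0.8709 - 0.8709
  = 0.8709 bits

I(A;B) = 1.0000 bits > I(S;T) = 0.8709 bits, so (A, B) has the higher mutual information (stronger dependence).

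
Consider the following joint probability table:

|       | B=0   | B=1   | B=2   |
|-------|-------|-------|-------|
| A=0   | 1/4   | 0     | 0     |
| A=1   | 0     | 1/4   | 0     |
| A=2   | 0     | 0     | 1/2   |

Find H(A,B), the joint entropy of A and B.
H(A,B) = -Σ P(A,B) log₂ P(A,B), summed over the non-zero cells:
H(A,B) = -[(1/4)·log₂(1/4) + (1/4)·log₂(1/4) + (1/2)·log₂(1/2)]
  = 0.5000 + 0.5000 + 0.5000
  = 1.5000 bits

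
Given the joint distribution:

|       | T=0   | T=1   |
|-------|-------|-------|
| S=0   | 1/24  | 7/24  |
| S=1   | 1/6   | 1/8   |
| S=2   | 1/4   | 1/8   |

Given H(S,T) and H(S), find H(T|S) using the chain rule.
From the chain rule: H(S,T) = H(S) + H(T|S)
Therefore: H(T|S) = H(S,T) - H(S)

H(S,T) = -[(1/24)·log₂(1/24) + (7/24)·log₂(7/24) + (1/6)·log₂(1/6) + (1/8)·log₂(1/8) + (1/4)·log₂(1/4) + (1/8)·log₂(1/8)]
  = 0.1910 + 0.5185 + 0.4308 + 0.3750 + 0.5000 + 0.3750
  = 2.3903 bits
Marginal P(S) (row sums):
  P(S=0) = 1/24 + 7/24 = 1/3
  P(S=1) = 1/6 + 1/8 = 7/24
  P(S=2) = 1/4 + 1/8 = 3/8
H(S) = -[(1/3)·log₂(1/3) + (7/24)·log₂(7/24) + (3/8)·log₂(3/8)]
  = 0.5283 + 0.5185 + 0.5306
  = 1.5774 bits

H(T|S) = 2.3903 - 1.5774 = 0.8129 bits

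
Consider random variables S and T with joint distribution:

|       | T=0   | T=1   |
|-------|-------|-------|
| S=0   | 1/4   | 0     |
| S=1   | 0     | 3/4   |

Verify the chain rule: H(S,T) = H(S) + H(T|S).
Left side:
H(S,T) = -[(1/4)·log₂(1/4) + (3/4)·log₂(3/4)]
  = 0.5000 + 0.3113
  = 0.8113 bits

Right side:
Marginal P(S) (row sums):
  P(S=0) = 1/4 + 0 = 1/4
  P(S=1) = 0 + 3/4 = 3/4
H(S) = -[(1/4)·log₂(1/4) + (3/4)·log₂(3/4)]
  = 0.5000 + 0.3113
  = 0.8113 bits
H(T|S) = -Σ P(S,T)·log₂ P(T|S), where P(T|S) = P(S,T) / P(S)
  (cells with P(S,T) = 0 contribute 0)
  (S=0,T=0): P(T|S) = (1/4)/(1/4) = 1;  -(1/4)·log₂(1) = 0.0000
  (S=1,T=1): P(T|S) = (3/4)/(3/4) = 1;  -(3/4)·log₂(1) = 0.0000
H(T|S) = 0.0000 + 0.0000
  = 0.0000 bits
H(S) + H(T|S) = 0.8113 + 0.0000 = 0.8113 bits

Both sides equal 0.8113 bits, so the chain rule holds ✓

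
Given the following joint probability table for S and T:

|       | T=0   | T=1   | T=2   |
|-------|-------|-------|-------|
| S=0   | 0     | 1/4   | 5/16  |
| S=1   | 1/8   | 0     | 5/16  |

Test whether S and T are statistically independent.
Marginal P(S) (row sums):
  P(S=0) = 0 + 1/4 + 5/16 = 9/16
  P(S=1) = 1/8 + 0 + 5/16 = 7/16
Marginal P(T) (column sums):
  P(T=0) = 0 + 1/8 = 1/8
  P(T=1) = 1/4 + 0 = 1/4
  P(T=2) = 5/16 + 5/16 = 5/8

S and T are independent iff P(S=i,T=j) = P(S=i)·P(T=j) for every cell.
  P(S=0)·P(T=0) = 9/16 × 1/8 = 9/128, but P(S=0,T=0) = 0 ✗

No, S and T are not independent. Quantitatively, I(S;T) > 0:

H(S) = -[(9/16)·log₂(9/16) + (7/16)·log₂(7/16)]
  = 0.4669 + 0.5218
  = 0.9887 bits
H(T) = -[(1/8)·log₂(1/8) + (1/4)·log₂(1/4) + (5/8)·log₂(5/8)]
  = 0.3750 + 0.5000 + 0.4238
  = 1.2988 bits
H(S,T) = -[(1/4)·log₂(1/4) + (5/16)·log₂(5/16) + (1/8)·log₂(1/8) + (5/16)·log₂(5/16)]
  = 0.5000 + 0.5244 + 0.3750 + 0.5244
  = 1.9238 bits
I(S;T) = H(S) + H(T) - H(S,T) = 0.9887 + 1.2988 - 1.9238 = 0.3637 bits > 0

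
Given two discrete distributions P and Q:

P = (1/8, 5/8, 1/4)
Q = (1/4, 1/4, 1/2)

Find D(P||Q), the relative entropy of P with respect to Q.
D(P||Q) = Σ P(i) log₂(P(i)/Q(i))
  i=0: (1/8) × log₂((1/8)/(1/4)) = (1/8) × log₂(1/2) = -0.1250
  i=1: (5/8) × log₂((5/8)/(1/4)) = (5/8) × log₂(5/2) = 0.8262
  i=2: (1/4) × log₂((1/4)/(1/2)) = (1/4) × log₂(1/2) = -0.2500
D(P||Q) = -0.1250 + 0.8262 - 0.2500
  = 0.4512 bits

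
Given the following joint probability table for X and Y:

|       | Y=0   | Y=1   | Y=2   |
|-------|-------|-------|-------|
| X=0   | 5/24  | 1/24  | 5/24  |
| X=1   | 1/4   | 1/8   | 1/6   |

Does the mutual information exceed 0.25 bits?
Marginal P(X) (row sums):
  P(X=0) = 5/24 + 1/24 + 5/24 = 11/24
  P(X=1) = 1/4 + 1/8 + 1/6 = 13/24
Marginal P(Y) (column sums):
  P(Y=0) = 5/24 + 1/4 = 11/24
  P(Y=1) = 1/24 + 1/8 = 1/6
  P(Y=2) = 5/24 + 1/6 = 3/8

H(X) = -[(11/24)·log₂(11/24) + (13/24)·log₂(13/24)]
  = 0.5159 + 0.4791
  = 0.9950 bits
H(Y) = -[(11/24)·log₂(11/24) + (1/6)·log₂(1/6) + (3/8)·log₂(3/8)]
  = 0.5159 + 0.4308 + 0.5306
  = 1.4773 bits
H(X,Y) = -[(5/24)·log₂(5/24) + (1/24)·log₂(1/24) + (5/24)·log₂(5/24) + (1/4)·log₂(1/4) + (1/8)·log₂(1/8) + (1/6)·log₂(1/6)]
  = 0.4715 + 0.1910 + 0.4715 + 0.5000 + 0.3750 + 0.4308
  = 2.4398 bits

I(X;Y) = H(X) + H(Y) - H(X,Y)
  = 0.9950 + 1.4773 - 2.4398
  = 0.0325 bits

No. I(X;Y) = 0.0325 bits, which is ≤ 0.25 bits.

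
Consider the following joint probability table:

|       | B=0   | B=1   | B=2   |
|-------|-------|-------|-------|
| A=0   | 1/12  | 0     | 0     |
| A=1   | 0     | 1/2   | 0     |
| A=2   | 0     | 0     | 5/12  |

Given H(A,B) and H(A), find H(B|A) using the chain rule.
From the chain rule: H(A,B) = H(A) + H(B|A)
Therefore: H(B|A) = H(A,B) - H(A)

H(A,B) = -[(1/12)·log₂(1/12) + (1/2)·log₂(1/2) + (5/12)·log₂(5/12)]
  = 0.2987 + 0.5000 + 0.5263
  = 1.3250 bits
Marginal P(A) (row sums):
  P(A=0) = 1/12 + 0 + 0 = 1/12
  P(A=1) = 0 + 1/2 + 0 = 1/2
  P(A=2) = 0 + 0 + 5/12 = 5/12
H(A) = -[(1/12)·log₂(1/12) + (1/2)·log₂(1/2) + (5/12)·log₂(5/12)]
  = 0.2987 + 0.5000 + 0.5263
  = 1.3250 bits

H(B|A) = 1.3250 - 1.3250 = 0.0000 bits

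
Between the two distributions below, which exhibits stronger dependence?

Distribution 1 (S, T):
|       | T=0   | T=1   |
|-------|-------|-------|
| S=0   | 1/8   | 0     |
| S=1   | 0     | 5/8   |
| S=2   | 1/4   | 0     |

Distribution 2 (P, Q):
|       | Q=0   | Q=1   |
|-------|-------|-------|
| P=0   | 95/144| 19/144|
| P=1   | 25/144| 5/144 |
Distribution 1 (S, T):
Marginal P(S) (row sums):
  P(S=0) = 1/8 + 0 = 1/8
  P(S=1) = 0 + 5/8 = 5/8
  P(S=2) = 1/4 + 0 = 1/4
Marginal P(T) (column sums):
  P(T=0) = 1/8 + 0 + 1/4 = 3/8
  P(T=1) = 0 + 5/8 + 0 = 5/8

H(S) = -[(1/8)·log₂(1/8) + (5/8)·log₂(5/8) + (1/4)·log₂(1/4)]
  = 0.3750 + 0.4238 + 0.5000
  = 1.2988 bits
H(T) = -[(3/8)·log₂(3/8) + (5/8)·log₂(5/8)]
  = 0.5306 + 0.4238
  = 0.9544 bits
H(S,T) = -[(1/8)·log₂(1/8) + (5/8)·log₂(5/8) + (1/4)·log₂(1/4)]
  = 0.3750 + 0.4238 + 0.5000
  = 1.2988 bits

I(S;T) = H(S) + H(T) - H(S,T)
  = 1.2988 + 0.9544 - 1.2988
  = 0.9544 bits

Distribution 2 (P, Q):
Marginal P(P) (row sums):
  P(P=0) = 95/144 + 19/144 = 19/24
  P(P=1) = 25/144 + 5/144 = 5/24
Marginal P(Q) (column sums):
  P(Q=0) = 95/144 + 25/144 = 5/6
  P(Q=1) = 19/144 + 5/144 = 1/6

H(P) = -[(19/24)·log₂(19/24) + (5/24)·log₂(5/24)]
  = 0.2668 + 0.4715
  = 0.7383 bits
H(Q) = -[(5/6)·log₂(5/6) + (1/6)·log₂(1/6)]
  = 0.2192 + 0.4308
  = 0.6500 bits
H(P,Q) = -[(95/144)·log₂(95/144) + (19/144)·log₂(19/144) + (25/144)·log₂(25/144) + (5/144)·log₂(5/144)]
  = 0.3959 + 0.3855 + 0.4386 + 0.1683
  = 1.3883 bits

I(P;Q) = H(P) + H(Q) - H(P,Q)
  = 0.7383 + 0.6500 - 1.3883
  = 0.0000 bits

I(S;T) = 0.9544 bits > I(P;Q) = 0.0000 bits, so (S, T) has the higher mutual information (stronger dependence).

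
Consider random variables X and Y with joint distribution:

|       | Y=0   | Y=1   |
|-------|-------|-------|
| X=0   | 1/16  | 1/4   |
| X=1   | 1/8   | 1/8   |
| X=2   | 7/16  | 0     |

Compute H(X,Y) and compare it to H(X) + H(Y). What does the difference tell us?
Marginal P(X) (row sums):
  P(X=0) = 1/16 + 1/4 = 5/16
  P(X=1) = 1/8 + 1/8 = 1/4
  P(X=2) = 7/16 + 0 = 7/16
Marginal P(Y) (column sums):
  P(Y=0) = 1/16 + 1/8 + 7/16 = 5/8
  P(Y=1) = 1/4 + 1/8 + 0 = 3/8

H(X,Y) = -[(1/16)·log₂(1/16) + (1/4)·log₂(1/4) + (1/8)·log₂(1/8) + (1/8)·log₂(1/8) + (7/16)·log₂(7/16)]
  = 0.2500 + 0.5000 + 0.3750 + 0.3750 + 0.5218
  = 2.0218 bits
H(X) = -[(5/16)·log₂(5/16) + (1/4)·log₂(1/4) + (7/16)·log₂(7/16)]
  = 0.5244 + 0.5000 + 0.5218
  = 1.5462 bits
H(Y) = -[(5/8)·log₂(5/8) + (3/8)·log₂(3/8)]
  = 0.4238 + 0.5306
  = 0.9544 bits

H(X) + H(Y) = 1.5462 + 0.9544 = 2.5006 bits
Difference: H(X) + H(Y) - H(X,Y) = 2.5006 - 2.0218 = 0.4788 bits = I(X;Y)

The difference is the mutual information; it is positive here, so X and Y are dependent (knowing one reduces uncertainty about the other by 0.4788 bits).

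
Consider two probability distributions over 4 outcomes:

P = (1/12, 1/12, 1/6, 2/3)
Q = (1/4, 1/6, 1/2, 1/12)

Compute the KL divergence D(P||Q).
D(P||Q) = Σ P(i) log₂(P(i)/Q(i))
  i=0: (1/12) × log₂((1/12)/(1/4)) = (1/12) × log₂(1/3) = -0.1321
  i=1: (1/12) × log₂((1/12)/(1/6)) = (1/12) × log₂(1/2) = -0.0833
  i=2: (1/6) × log₂((1/6)/(1/2)) = (1/6) × log₂(1/3) = -0.2642
  i=3: (2/3) × log₂((2/3)/(1/12)) = (2/3) × log₂(8) = 2.0000
D(P||Q) = -0.1321 - 0.0833 - 0.2642 + 2.0000
  = 1.5204 bits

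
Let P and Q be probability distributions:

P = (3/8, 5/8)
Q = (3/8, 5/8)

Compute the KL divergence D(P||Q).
D(P||Q) = Σ P(i) log₂(P(i)/Q(i))
  i=0: (3/8) × log₂((3/8)/(3/8)) = (3/8) × log₂(1) = 0.0000
  i=1: (5/8) × log₂((5/8)/(5/8)) = (5/8) × log₂(1) = 0.0000
D(P||Q) = 0.0000 + 0.0000
  = 0.0000 bits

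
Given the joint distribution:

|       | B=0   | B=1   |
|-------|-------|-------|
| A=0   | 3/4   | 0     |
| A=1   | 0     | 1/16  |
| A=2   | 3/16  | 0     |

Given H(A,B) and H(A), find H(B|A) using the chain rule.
From the chain rule: H(A,B) = H(A) + H(B|A)
Therefore: H(B|A) = H(A,B) - H(A)

H(A,B) = -[(3/4)·log₂(3/4) + (1/16)·log₂(1/16) + (3/16)·log₂(3/16)]
  = 0.3113 + 0.2500 + 0.4528
  = 1.0141 bits
Marginal P(A) (row sums):
  P(A=0) = 3/4 + 0 = 3/4
  P(A=1) = 0 + 1/16 = 1/16
  P(A=2) = 3/16 + 0 = 3/16
H(A) = -[(3/4)·log₂(3/4) + (1/16)·log₂(1/16) + (3/16)·log₂(3/16)]
  = 0.3113 + 0.2500 + 0.4528
  = 1.0141 bits

H(B|A) = 1.0141 - 1.0141 = 0.0000 bits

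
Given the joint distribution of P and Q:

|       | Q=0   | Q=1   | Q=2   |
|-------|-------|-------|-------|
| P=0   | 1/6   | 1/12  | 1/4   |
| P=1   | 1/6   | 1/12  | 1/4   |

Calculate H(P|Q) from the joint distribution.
Marginal P(Q) (column sums):
  P(Q=0) = 1/6 + 1/6 = 1/3
  P(Q=1) = 1/12 + 1/12 = 1/6
  P(Q=2) = 1/4 + 1/4 = 1/2

H(P|Q) = -Σ P(P,Q)·log₂ P(P|Q), where P(P|Q) = P(P,Q) / P(Q)
  (P=0,Q=0): P(P|Q) = (1/6)/(1/3) = 1/2;  -(1/6)·log₂(1/2) = 0.1667
  (P=0,Q=1): P(P|Q) = (1/12)/(1/6) = 1/2;  -(1/12)·log₂(1/2) = 0.0833
  (P=0,Q=2): P(P|Q) = (1/4)/(1/2) = 1/2;  -(1/4)·log₂(1/2) = 0.2500
  (P=1,Q=0): P(P|Q) = (1/6)/(1/3) = 1/2;  -(1/6)·log₂(1/2) = 0.1667
  (P=1,Q=1): P(P|Q) = (1/12)/(1/6) = 1/2;  -(1/12)·log₂(1/2) = 0.0833
  (P=1,Q=2): P(P|Q) = (1/4)/(1/2) = 1/2;  -(1/4)·log₂(1/2) = 0.2500
H(P|Q) = 0.1667 + 0.0833 + 0.2500 + 0.1667 + 0.0833 + 0.2500
  = 1.0000 bits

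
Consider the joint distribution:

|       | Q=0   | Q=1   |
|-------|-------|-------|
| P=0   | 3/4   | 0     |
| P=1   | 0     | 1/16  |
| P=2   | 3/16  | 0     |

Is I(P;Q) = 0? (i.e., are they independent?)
Marginal P(P) (row sums):
  P(P=0) = 3/4 + 0 = 3/4
  P(P=1) = 0 + 1/16 = 1/16
  P(P=2) = 3/16 + 0 = 3/16
Marginal P(Q) (column sums):
  P(Q=0) = 3/4 + 0 + 3/16 = 15/16
  P(Q=1) = 0 + 1/16 + 0 = 1/16

P and Q are independent iff P(P=i,Q=j) = P(P=i)·P(Q=j) for every cell.
  P(P=0)·P(Q=0) = 3/4 × 15/16 = 45/64, but P(P=0,Q=0) = 3/4 ✗

No, P and Q are not independent. Quantitatively, I(P;Q) > 0:

H(P) = -[(3/4)·log₂(3/4) + (1/16)·log₂(1/16) + (3/16)·log₂(3/16)]
  = 0.3113 + 0.2500 + 0.4528
  = 1.0141 bits
H(Q) = -[(15/16)·log₂(15/16) + (1/16)·log₂(1/16)]
  = 0.0873 + 0.2500
  = 0.3373 bits
H(P,Q) = -[(3/4)·log₂(3/4) + (1/16)·log₂(1/16) + (3/16)·log₂(3/16)]
  = 0.3113 + 0.2500 + 0.4528
  = 1.0141 bits
I(P;Q) = H(P) + H(Q) - H(P,Q) = 1.0141 + 0.3373 - 1.0141 = 0.3373 bits > 0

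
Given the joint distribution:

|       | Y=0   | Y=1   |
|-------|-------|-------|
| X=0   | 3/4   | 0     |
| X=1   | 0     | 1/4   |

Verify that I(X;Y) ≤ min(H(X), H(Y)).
Marginal P(X) (row sums):
  P(X=0) = 3/4 + 0 = 3/4
  P(X=1) = 0 + 1/4 = 1/4
Marginal P(Y) (column sums):
  P(Y=0) = 3/4 + 0 = 3/4
  P(Y=1) = 0 + 1/4 = 1/4

H(X) = -[(3/4)·log₂(3/4) + (1/4)·log₂(1/4)]
  = 0.3113 + 0.5000
  = 0.8113 bits
H(Y) = -[(3/4)·log₂(3/4) + (1/4)·log₂(1/4)]
  = 0.3113 + 0.5000
  = 0.8113 bits
H(X,Y) = -[(3/4)·log₂(3/4) + (1/4)·log₂(1/4)]
  = 0.3113 + 0.5000
  = 0.8113 bits

I(X;Y) = H(X) + H(Y) - H(X,Y)
  = 0.8113 + 0.8113 - 0.8113
  = 0.8113 bits

min(H(X), H(Y)) = min(0.8113, 0.8113) = 0.8113 bits
Since 0.8113 ≤ 0.8113, the bound is satisfied ✓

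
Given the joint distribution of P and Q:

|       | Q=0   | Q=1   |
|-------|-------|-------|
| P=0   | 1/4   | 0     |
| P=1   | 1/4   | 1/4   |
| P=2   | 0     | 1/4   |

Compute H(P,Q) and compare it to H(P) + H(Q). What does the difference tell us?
Marginal P(P) (row sums):
  P(P=0) = 1/4 + 0 = 1/4
  P(P=1) = 1/4 + 1/4 = 1/2
  P(P=2) = 0 + 1/4 = 1/4
Marginal P(Q) (column sums):
  P(Q=0) = 1/4 + 1/4 + 0 = 1/2
  P(Q=1) = 0 + 1/4 + 1/4 = 1/2

H(P,Q) = -[(1/4)·log₂(1/4) + (1/4)·log₂(1/4) + (1/4)·log₂(1/4) + (1/4)·log₂(1/4)]
  = 0.5000 + 0.5000 + 0.5000 + 0.5000
  = 2.0000 bits
H(P) = -[(1/4)·log₂(1/4) + (1/2)·log₂(1/2) + (1/4)·log₂(1/4)]
  = 0.5000 + 0.5000 + 0.5000
  = 1.5000 bits
H(Q) = -[(1/2)·log₂(1/2) + (1/2)·log₂(1/2)]
  = 0.5000 + 0.5000
  = 1.0000 bits

H(P) + H(Q) = 1.5000 + 1.0000 = 2.5000 bits
Difference: H(P) + H(Q) - H(P,Q) = 2.5000 - 2.0000 = 0.5000 bits = I(P;Q)

The difference is the mutual information; it is positive here, so P and Q are dependent (knowing one reduces uncertainty about the other by 0.5000 bits).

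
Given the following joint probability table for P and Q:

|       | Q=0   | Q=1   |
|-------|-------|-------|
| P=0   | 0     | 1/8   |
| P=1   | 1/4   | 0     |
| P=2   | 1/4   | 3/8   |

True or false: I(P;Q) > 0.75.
Marginal P(P) (row sums):
  P(P=0) = 0 + 1/8 = 1/8
  P(P=1) = 1/4 + 0 = 1/4
  P(P=2) = 1/4 + 3/8 = 5/8
Marginal P(Q) (column sums):
  P(Q=0) = 0 + 1/4 + 1/4 = 1/2
  P(Q=1) = 1/8 + 0 + 3/8 = 1/2

H(P) = -[(1/8)·log₂(1/8) + (1/4)·log₂(1/4) + (5/8)·log₂(5/8)]
  = 0.3750 + 0.5000 + 0.4238
  = 1.2988 bits
H(Q) = -[(1/2)·log₂(1/2) + (1/2)·log₂(1/2)]
  = 0.5000 + 0.5000
  = 1.0000 bits
H(P,Q) = -[(1/8)·log₂(1/8) + (1/4)·log₂(1/4) + (1/4)·log₂(1/4) + (3/8)·log₂(3/8)]
  = 0.3750 + 0.5000 + 0.5000 + 0.5306
  = 1.9056 bits

I(P;Q) = H(P) + H(Q) - H(P,Q)
  = 1.2988 + 1.0000 - 1.9056
  = 0.3932 bits

False. I(P;Q) = 0.3932 bits, which is ≤ 0.75 bits.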